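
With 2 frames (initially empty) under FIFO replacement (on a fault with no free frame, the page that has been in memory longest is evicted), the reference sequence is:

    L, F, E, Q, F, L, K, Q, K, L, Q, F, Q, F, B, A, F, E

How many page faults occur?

15

L: miss, frames [L]
F: miss, frames [L, F]
E: miss, evict L, frames [F, E]
Q: miss, evict F, frames [E, Q]
F: miss, evict E, frames [Q, F]
L: miss, evict Q, frames [F, L]
K: miss, evict F, frames [L, K]
Q: miss, evict L, frames [K, Q]
K: hit
L: miss, evict K, frames [Q, L]
Q: hit
F: miss, evict Q, frames [L, F]
Q: miss, evict L, frames [F, Q]
F: hit
B: miss, evict F, frames [Q, B]
A: miss, evict Q, frames [B, A]
F: miss, evict B, frames [A, F]
E: miss, evict A, frames [F, E]
Page faults: 15.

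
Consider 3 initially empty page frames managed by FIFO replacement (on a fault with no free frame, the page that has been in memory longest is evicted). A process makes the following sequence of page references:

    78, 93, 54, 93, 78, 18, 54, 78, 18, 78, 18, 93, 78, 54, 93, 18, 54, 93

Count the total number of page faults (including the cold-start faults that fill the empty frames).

78 -> miss, frames {78}
93 -> miss, frames {78,93}
54 -> miss, frames {78,93,54}
93 -> hit
78 -> hit
18 -> miss, evict 78, frames {93,54,18}
54 -> hit
78 -> miss, evict 93, frames {54,18,78}
18 -> hit
78 -> hit
18 -> hit
93 -> miss, evict 54, frames {18,78,93}
78 -> hit
54 -> miss, evict 18, frames {78,93,54}
93 -> hit
18 -> miss, evict 78, frames {93,54,18}
54 -> hit
93 -> hit
Page faults: 8.

8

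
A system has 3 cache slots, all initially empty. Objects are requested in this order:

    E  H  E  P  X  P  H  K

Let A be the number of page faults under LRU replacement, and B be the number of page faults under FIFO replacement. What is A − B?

Under LRU: F F . F F . F F → 6 faults.
Under FIFO: F F . F F . . F → 5 faults.
A − B = 6 − 5 = 1.

1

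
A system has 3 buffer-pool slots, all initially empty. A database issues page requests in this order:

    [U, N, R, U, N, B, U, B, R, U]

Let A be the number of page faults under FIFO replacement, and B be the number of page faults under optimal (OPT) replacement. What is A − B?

Under FIFO: F F F . . F F . . . → 5 faults.
Under OPT: F F F . . F . . . . → 4 faults.
A − B = 5 − 4 = 1.

1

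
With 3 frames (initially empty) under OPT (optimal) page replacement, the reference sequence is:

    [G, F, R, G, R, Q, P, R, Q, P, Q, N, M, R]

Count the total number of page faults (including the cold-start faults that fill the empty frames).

G: fault, frames [G]
F: fault, frames [G, F]
R: fault, frames [G, F, R]
G: hit
R: hit
Q: fault, evict F, frames [G, R, Q]
P: fault, evict G, frames [R, Q, P]
R: hit
Q: hit
P: hit
Q: hit
N: fault, evict P, frames [R, Q, N]
M: fault, evict N, frames [R, Q, M]
R: hit
Page faults: 7.

7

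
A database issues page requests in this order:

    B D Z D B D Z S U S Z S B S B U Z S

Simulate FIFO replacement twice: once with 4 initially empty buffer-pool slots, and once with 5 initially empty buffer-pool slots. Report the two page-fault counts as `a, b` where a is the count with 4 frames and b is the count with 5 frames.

6, 5

4 frames: F F F . . . . F F . . . F . . . . . → 6 faults.
5 frames: F F F . . . . F F . . . . . . . . . → 5 faults.
5 < 6: adding a frame reduced faults, as is typical.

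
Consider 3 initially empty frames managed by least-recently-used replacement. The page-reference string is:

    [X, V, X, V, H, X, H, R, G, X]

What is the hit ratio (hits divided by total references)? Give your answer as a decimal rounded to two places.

X -> fault, frames [X]
V -> fault, frames [X, V]
X -> hit
V -> hit
H -> fault, frames [X, V, H]
X -> hit
H -> hit
R -> fault, evict V, frames [X, H, R]
G -> fault, evict X, frames [H, R, G]
X -> fault, evict H, frames [R, G, X]
Hits: 4 of 10 references → 4/10 = 0.4000.

0.40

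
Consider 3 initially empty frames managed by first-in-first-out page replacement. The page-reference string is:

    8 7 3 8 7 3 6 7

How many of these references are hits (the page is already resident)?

8 → miss, frames {8}
7 → miss, frames {8,7}
3 → miss, frames {8,7,3}
8 → hit
7 → hit
3 → hit
6 → miss, evict 8, frames {7,3,6}
7 → hit
Hits: 4.

4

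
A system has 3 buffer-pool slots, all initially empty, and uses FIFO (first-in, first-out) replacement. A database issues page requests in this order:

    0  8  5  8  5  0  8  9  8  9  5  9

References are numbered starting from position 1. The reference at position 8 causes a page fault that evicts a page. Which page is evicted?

pos 1: 0 → miss, frames {0}
pos 2: 8 → miss, frames {0,8}
pos 3: 5 → miss, frames {0,8,5}
pos 4: 8 → hit
pos 5: 5 → hit
pos 6: 0 → hit
pos 7: 8 → hit
pos 8: 9 → miss, evict 0, frames {8,5,9}
At position 8, page 0 is evicted.

0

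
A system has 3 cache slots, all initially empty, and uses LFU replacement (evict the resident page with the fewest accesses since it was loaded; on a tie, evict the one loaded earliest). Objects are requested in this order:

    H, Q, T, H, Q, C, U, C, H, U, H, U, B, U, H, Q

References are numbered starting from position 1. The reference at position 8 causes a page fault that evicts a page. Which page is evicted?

pos 1: H → fault, frames {H}
pos 2: Q → fault, frames {H,Q}
pos 3: T → fault, frames {H,Q,T}
pos 4: H → hit
pos 5: Q → hit
pos 6: C → fault, evict T, frames {H,Q,C}
pos 7: U → fault, evict C, frames {H,Q,U}
pos 8: C → fault, evict U, frames {H,Q,C}
At position 8, page U is evicted.

U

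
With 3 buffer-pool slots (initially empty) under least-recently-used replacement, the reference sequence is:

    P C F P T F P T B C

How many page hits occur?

P → fault, frames {P}
C → fault, frames {P,C}
F → fault, frames {P,C,F}
P → hit
T → fault, evict C, frames {F,P,T}
F → hit
P → hit
T → hit
B → fault, evict F, frames {P,T,B}
C → fault, evict P, frames {T,B,C}
Hits: 4.

4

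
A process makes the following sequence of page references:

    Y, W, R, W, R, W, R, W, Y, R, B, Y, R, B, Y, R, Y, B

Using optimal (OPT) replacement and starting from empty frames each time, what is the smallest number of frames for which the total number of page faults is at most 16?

f=1: 18 faults
f=2: 8 faults
f=3: 4 faults
f=4: 4 faults
Smallest f with faults ≤ 16 is 2.

2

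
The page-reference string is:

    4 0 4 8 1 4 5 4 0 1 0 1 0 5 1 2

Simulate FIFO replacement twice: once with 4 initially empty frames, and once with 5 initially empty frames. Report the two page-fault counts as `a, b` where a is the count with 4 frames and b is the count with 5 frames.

4 frames: F F . F F . F F F . . . . . . F → 8 faults.
5 frames: F F . F F . F . . . . . . . . F → 6 faults.
6 < 8: adding a frame reduced faults, as is typical.

8, 6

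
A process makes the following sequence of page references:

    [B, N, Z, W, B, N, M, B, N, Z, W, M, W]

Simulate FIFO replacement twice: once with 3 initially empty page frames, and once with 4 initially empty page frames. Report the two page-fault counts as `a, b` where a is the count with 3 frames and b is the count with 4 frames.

3 frames: F F F F F F F . . F F . . → 9 faults.
4 frames: F F F F . . F F F F F F . → 10 faults.
10 > 9: adding a frame increased faults — Belady's anomaly.

9, 10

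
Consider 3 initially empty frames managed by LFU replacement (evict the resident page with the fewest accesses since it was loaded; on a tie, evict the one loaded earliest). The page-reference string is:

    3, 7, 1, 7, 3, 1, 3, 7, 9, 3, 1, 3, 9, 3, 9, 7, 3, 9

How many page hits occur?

12

3 → fault, frames (3)
7 → fault, frames (3 7)
1 → fault, frames (3 7 1)
7 → hit
3 → hit
1 → hit
3 → hit
7 → hit
9 → fault, evict 1, frames (3 7 9)
3 → hit
1 → fault, evict 9, frames (3 7 1)
3 → hit
9 → fault, evict 1, frames (3 7 9)
3 → hit
9 → hit
7 → hit
3 → hit
9 → hit
Hits: 12.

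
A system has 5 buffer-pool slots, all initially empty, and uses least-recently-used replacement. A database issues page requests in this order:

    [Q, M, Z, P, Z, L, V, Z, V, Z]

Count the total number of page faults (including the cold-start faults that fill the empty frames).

6

Q -> fault, frames {Q}
M -> fault, frames {Q,M}
Z -> fault, frames {Q,M,Z}
P -> fault, frames {Q,M,Z,P}
Z -> hit
L -> fault, frames {Q,M,P,Z,L}
V -> fault, evict Q, frames {M,P,Z,L,V}
Z -> hit
V -> hit
Z -> hit
Page faults: 6.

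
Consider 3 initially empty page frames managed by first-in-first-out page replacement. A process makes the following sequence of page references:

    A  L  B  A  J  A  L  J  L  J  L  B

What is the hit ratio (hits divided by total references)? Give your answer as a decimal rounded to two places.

0.42

A: miss, frames {A}
L: miss, frames {A,L}
B: miss, frames {A,L,B}
A: hit
J: miss, evict A, frames {L,B,J}
A: miss, evict L, frames {B,J,A}
L: miss, evict B, frames {J,A,L}
J: hit
L: hit
J: hit
L: hit
B: miss, evict J, frames {A,L,B}
Hits: 5 of 12 references → 5/12 = 0.4167.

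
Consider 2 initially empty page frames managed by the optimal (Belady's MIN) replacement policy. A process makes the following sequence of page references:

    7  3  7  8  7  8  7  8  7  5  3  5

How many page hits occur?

7

7: fault, frames {7}
3: fault, frames {7,3}
7: hit
8: fault, evict 3, frames {7,8}
7: hit
8: hit
7: hit
8: hit
7: hit
5: fault, evict 8, frames {7,5}
3: fault, evict 7, frames {5,3}
5: hit
Hits: 7.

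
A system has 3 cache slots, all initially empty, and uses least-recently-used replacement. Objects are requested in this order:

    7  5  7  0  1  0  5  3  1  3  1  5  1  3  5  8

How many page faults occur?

8

7 → miss, frames {7}
5 → miss, frames {7,5}
7 → hit
0 → miss, frames {5,7,0}
1 → miss, evict 5, frames {7,0,1}
0 → hit
5 → miss, evict 7, frames {1,0,5}
3 → miss, evict 1, frames {0,5,3}
1 → miss, evict 0, frames {5,3,1}
3 → hit
1 → hit
5 → hit
1 → hit
3 → hit
5 → hit
8 → miss, evict 1, frames {3,5,8}
Page faults: 8.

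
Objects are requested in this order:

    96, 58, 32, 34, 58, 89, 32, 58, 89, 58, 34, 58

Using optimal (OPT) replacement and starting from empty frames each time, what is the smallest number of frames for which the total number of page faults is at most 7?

f=1: 12 faults
f=2: 8 faults
f=3: 6 faults
f=4: 5 faults
f=5: 5 faults
Smallest f with faults ≤ 7 is 3.

3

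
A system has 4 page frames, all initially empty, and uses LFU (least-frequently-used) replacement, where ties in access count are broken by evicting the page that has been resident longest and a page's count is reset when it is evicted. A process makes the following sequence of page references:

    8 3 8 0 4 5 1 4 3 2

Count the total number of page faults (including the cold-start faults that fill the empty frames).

8

8 -> miss, frames (8)
3 -> miss, frames (8 3)
8 -> hit
0 -> miss, frames (8 3 0)
4 -> miss, frames (8 3 0 4)
5 -> miss, evict 3, frames (8 0 4 5)
1 -> miss, evict 0, frames (8 4 5 1)
4 -> hit
3 -> miss, evict 5, frames (8 4 1 3)
2 -> miss, evict 1, frames (8 4 3 2)
Page faults: 8.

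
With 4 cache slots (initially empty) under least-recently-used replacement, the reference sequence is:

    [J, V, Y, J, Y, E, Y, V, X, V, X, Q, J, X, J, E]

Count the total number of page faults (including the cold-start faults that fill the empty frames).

J: miss, frames (J)
V: miss, frames (J V)
Y: miss, frames (J V Y)
J: hit
Y: hit
E: miss, frames (V J Y E)
Y: hit
V: hit
X: miss, evict J, frames (E Y V X)
V: hit
X: hit
Q: miss, evict E, frames (Y V X Q)
J: miss, evict Y, frames (V X Q J)
X: hit
J: hit
E: miss, evict V, frames (Q X J E)
Page faults: 8.

8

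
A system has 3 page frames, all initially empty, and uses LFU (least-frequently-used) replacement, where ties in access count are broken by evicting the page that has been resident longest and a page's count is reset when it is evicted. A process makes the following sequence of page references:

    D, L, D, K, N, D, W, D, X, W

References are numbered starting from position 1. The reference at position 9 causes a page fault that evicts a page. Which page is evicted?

N

pos 1: D: miss, frames (D)
pos 2: L: miss, frames (D L)
pos 3: D: hit
pos 4: K: miss, frames (D L K)
pos 5: N: miss, evict L, frames (D K N)
pos 6: D: hit
pos 7: W: miss, evict K, frames (D N W)
pos 8: D: hit
pos 9: X: miss, evict N, frames (D W X)
At position 9, page N is evicted.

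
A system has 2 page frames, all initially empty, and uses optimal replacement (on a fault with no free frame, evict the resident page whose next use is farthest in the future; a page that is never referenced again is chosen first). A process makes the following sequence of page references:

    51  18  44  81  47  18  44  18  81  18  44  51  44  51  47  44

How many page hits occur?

51 → fault, frames (51)
18 → fault, frames (51 18)
44 → fault, evict 51, frames (18 44)
81 → fault, evict 44, frames (18 81)
47 → fault, evict 81, frames (18 47)
18 → hit
44 → fault, evict 47, frames (18 44)
18 → hit
81 → fault, evict 44, frames (18 81)
18 → hit
44 → fault, evict 81, frames (18 44)
51 → fault, evict 18, frames (44 51)
44 → hit
51 → hit
47 → fault, evict 51, frames (44 47)
44 → hit
Hits: 6.

6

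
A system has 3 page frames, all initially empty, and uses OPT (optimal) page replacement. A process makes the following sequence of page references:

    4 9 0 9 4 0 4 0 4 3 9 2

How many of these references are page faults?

4 → fault, frames {4}
9 → fault, frames {4,9}
0 → fault, frames {4,9,0}
9 → hit
4 → hit
0 → hit
4 → hit
0 → hit
4 → hit
3 → fault, evict 0, frames {4,9,3}
9 → hit
2 → fault, evict 3, frames {4,9,2}
Page faults: 5.

5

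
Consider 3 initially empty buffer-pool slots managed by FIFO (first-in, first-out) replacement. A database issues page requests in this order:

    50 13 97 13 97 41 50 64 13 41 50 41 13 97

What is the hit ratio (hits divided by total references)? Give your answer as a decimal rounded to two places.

0.29

50: miss, frames [50]
13: miss, frames [50, 13]
97: miss, frames [50, 13, 97]
13: hit
97: hit
41: miss, evict 50, frames [13, 97, 41]
50: miss, evict 13, frames [97, 41, 50]
64: miss, evict 97, frames [41, 50, 64]
13: miss, evict 41, frames [50, 64, 13]
41: miss, evict 50, frames [64, 13, 41]
50: miss, evict 64, frames [13, 41, 50]
41: hit
13: hit
97: miss, evict 13, frames [41, 50, 97]
Hits: 4 of 14 references → 4/14 = 0.2857.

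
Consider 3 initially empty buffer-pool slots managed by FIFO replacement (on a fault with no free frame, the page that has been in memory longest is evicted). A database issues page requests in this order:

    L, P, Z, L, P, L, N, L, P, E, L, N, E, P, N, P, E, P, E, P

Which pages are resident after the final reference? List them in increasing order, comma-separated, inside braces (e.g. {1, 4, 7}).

{E, N, P}

L: miss, frames {L}
P: miss, frames {L,P}
Z: miss, frames {L,P,Z}
L: hit
P: hit
L: hit
N: miss, evict L, frames {P,Z,N}
L: miss, evict P, frames {Z,N,L}
P: miss, evict Z, frames {N,L,P}
E: miss, evict N, frames {L,P,E}
L: hit
N: miss, evict L, frames {P,E,N}
E: hit
P: hit
N: hit
P: hit
E: hit
P: hit
E: hit
P: hit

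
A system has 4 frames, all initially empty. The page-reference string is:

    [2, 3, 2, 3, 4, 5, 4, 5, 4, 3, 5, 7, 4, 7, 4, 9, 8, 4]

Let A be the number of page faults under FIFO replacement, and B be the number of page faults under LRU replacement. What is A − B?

1

Under FIFO: F F . . F F . . . . . F . . . F F F → 8 faults.
Under LRU: F F . . F F . . . . . F . . . F F . → 7 faults.
A − B = 8 − 7 = 1.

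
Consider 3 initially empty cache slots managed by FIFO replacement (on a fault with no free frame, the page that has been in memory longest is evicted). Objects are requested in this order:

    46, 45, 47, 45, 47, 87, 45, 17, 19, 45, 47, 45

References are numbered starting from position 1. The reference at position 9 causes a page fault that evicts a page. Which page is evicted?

47

pos 1: 46: miss, frames [46]
pos 2: 45: miss, frames [46, 45]
pos 3: 47: miss, frames [46, 45, 47]
pos 4: 45: hit
pos 5: 47: hit
pos 6: 87: miss, evict 46, frames [45, 47, 87]
pos 7: 45: hit
pos 8: 17: miss, evict 45, frames [47, 87, 17]
pos 9: 19: miss, evict 47, frames [87, 17, 19]
At position 9, page 47 is evicted.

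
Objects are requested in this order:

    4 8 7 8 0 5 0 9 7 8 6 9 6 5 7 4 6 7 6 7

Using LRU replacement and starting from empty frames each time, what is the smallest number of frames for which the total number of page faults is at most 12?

f=1: 20 faults
f=2: 15 faults
f=3: 14 faults
f=4: 12 faults
f=5: 9 faults
f=6: 8 faults
f=7: 7 faults
Smallest f with faults ≤ 12 is 4.

4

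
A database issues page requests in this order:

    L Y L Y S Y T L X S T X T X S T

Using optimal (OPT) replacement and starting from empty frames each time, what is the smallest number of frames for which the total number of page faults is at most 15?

f=1: 16 faults
f=2: 8 faults
f=3: 5 faults
f=4: 5 faults
f=5: 5 faults
Smallest f with faults ≤ 15 is 2.

2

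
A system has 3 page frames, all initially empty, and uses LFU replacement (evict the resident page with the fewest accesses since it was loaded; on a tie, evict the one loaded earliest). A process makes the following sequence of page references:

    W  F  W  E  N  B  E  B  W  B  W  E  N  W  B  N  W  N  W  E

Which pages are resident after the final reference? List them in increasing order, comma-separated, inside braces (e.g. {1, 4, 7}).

{B, E, W}

W → fault, frames [W]
F → fault, frames [W, F]
W → hit
E → fault, frames [W, F, E]
N → fault, evict F, frames [W, E, N]
B → fault, evict E, frames [W, N, B]
E → fault, evict N, frames [W, B, E]
B → hit
W → hit
B → hit
W → hit
E → hit
N → fault, evict E, frames [W, B, N]
W → hit
B → hit
N → hit
W → hit
N → hit
W → hit
E → fault, evict N, frames [W, B, E]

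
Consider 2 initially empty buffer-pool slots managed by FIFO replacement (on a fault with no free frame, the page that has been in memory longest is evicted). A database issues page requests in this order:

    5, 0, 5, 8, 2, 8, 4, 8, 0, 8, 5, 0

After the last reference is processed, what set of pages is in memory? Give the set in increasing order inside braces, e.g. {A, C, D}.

5: miss, frames (5)
0: miss, frames (5 0)
5: hit
8: miss, evict 5, frames (0 8)
2: miss, evict 0, frames (8 2)
8: hit
4: miss, evict 8, frames (2 4)
8: miss, evict 2, frames (4 8)
0: miss, evict 4, frames (8 0)
8: hit
5: miss, evict 8, frames (0 5)
0: hit

{0, 5}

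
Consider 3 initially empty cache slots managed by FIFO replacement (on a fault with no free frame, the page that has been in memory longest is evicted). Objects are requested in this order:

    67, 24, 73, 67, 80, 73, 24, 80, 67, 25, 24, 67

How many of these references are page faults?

7

67 → fault, frames (67)
24 → fault, frames (67 24)
73 → fault, frames (67 24 73)
67 → hit
80 → fault, evict 67, frames (24 73 80)
73 → hit
24 → hit
80 → hit
67 → fault, evict 24, frames (73 80 67)
25 → fault, evict 73, frames (80 67 25)
24 → fault, evict 80, frames (67 25 24)
67 → hit
Page faults: 7.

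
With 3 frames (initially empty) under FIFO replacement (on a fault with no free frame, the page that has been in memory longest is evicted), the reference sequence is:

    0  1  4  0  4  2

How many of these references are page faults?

0: fault, frames [0]
1: fault, frames [0, 1]
4: fault, frames [0, 1, 4]
0: hit
4: hit
2: fault, evict 0, frames [1, 4, 2]
Page faults: 4.

4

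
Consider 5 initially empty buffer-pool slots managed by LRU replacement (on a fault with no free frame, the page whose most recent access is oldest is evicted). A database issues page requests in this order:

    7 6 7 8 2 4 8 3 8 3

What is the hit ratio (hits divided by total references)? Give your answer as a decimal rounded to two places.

0.40

7 -> miss, frames (7)
6 -> miss, frames (7 6)
7 -> hit
8 -> miss, frames (6 7 8)
2 -> miss, frames (6 7 8 2)
4 -> miss, frames (6 7 8 2 4)
8 -> hit
3 -> miss, evict 6, frames (7 2 4 8 3)
8 -> hit
3 -> hit
Hits: 4 of 10 references → 4/10 = 0.4000.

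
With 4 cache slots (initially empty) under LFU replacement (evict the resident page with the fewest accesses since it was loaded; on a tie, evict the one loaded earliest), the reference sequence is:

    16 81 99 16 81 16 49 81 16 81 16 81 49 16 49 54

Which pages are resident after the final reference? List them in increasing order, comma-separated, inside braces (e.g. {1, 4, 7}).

16: fault, frames (16)
81: fault, frames (16 81)
99: fault, frames (16 81 99)
16: hit
81: hit
16: hit
49: fault, frames (16 81 99 49)
81: hit
16: hit
81: hit
16: hit
81: hit
49: hit
16: hit
49: hit
54: fault, evict 99, frames (16 81 49 54)

{16, 49, 54, 81}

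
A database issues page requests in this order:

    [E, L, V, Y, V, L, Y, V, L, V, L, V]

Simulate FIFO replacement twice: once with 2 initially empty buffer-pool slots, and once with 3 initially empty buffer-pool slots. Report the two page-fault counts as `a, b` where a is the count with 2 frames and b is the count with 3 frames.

6, 4

2 frames: F F F F . F . F . . . . → 6 faults.
3 frames: F F F F . . . . . . . . → 4 faults.
4 < 6: adding a frame reduced faults, as is typical.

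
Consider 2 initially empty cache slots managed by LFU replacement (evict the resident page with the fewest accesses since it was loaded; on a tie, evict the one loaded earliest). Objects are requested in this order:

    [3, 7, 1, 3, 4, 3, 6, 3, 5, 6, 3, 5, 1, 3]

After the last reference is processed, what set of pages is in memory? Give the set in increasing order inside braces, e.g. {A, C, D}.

3: fault, frames (3)
7: fault, frames (3 7)
1: fault, evict 3, frames (7 1)
3: fault, evict 7, frames (1 3)
4: fault, evict 1, frames (3 4)
3: hit
6: fault, evict 4, frames (3 6)
3: hit
5: fault, evict 6, frames (3 5)
6: fault, evict 5, frames (3 6)
3: hit
5: fault, evict 6, frames (3 5)
1: fault, evict 5, frames (3 1)
3: hit

{1, 3}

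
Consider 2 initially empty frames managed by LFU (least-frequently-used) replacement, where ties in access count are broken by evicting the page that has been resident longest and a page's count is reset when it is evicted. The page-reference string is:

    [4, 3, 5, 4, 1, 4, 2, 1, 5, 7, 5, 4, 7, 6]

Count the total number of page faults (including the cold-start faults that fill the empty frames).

4 → miss, frames [4]
3 → miss, frames [4, 3]
5 → miss, evict 4, frames [3, 5]
4 → miss, evict 3, frames [5, 4]
1 → miss, evict 5, frames [4, 1]
4 → hit
2 → miss, evict 1, frames [4, 2]
1 → miss, evict 2, frames [4, 1]
5 → miss, evict 1, frames [4, 5]
7 → miss, evict 5, frames [4, 7]
5 → miss, evict 7, frames [4, 5]
4 → hit
7 → miss, evict 5, frames [4, 7]
6 → miss, evict 7, frames [4, 6]
Page faults: 12.

12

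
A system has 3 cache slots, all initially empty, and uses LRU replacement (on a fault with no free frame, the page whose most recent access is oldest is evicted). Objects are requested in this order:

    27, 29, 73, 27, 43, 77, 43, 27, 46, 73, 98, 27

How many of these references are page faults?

27: fault, frames [27]
29: fault, frames [27, 29]
73: fault, frames [27, 29, 73]
27: hit
43: fault, evict 29, frames [73, 27, 43]
77: fault, evict 73, frames [27, 43, 77]
43: hit
27: hit
46: fault, evict 77, frames [43, 27, 46]
73: fault, evict 43, frames [27, 46, 73]
98: fault, evict 27, frames [46, 73, 98]
27: fault, evict 46, frames [73, 98, 27]
Page faults: 9.

9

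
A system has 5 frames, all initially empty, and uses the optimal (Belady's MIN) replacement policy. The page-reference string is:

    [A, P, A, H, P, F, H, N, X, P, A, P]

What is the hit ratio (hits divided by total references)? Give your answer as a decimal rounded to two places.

A: fault, frames [A]
P: fault, frames [A, P]
A: hit
H: fault, frames [A, P, H]
P: hit
F: fault, frames [A, P, H, F]
H: hit
N: fault, frames [A, P, H, F, N]
X: fault, evict N, frames [A, P, H, F, X]
P: hit
A: hit
P: hit
Hits: 6 of 12 references → 6/12 = 0.5000.

0.50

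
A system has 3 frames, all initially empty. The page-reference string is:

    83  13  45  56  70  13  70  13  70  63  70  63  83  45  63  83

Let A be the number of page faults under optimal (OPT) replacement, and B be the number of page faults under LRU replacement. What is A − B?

-2

Under OPT: F F F F F . . . . F . . . F . . → 7 faults.
Under LRU: F F F F F F . . . F . . F F . . → 9 faults.
A − B = 7 − 9 = -2.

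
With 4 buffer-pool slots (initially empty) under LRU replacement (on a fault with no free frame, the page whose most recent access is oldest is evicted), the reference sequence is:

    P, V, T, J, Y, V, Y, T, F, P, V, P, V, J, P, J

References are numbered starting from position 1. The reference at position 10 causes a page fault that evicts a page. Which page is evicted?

V

pos 1: P -> miss, frames [P]
pos 2: V -> miss, frames [P, V]
pos 3: T -> miss, frames [P, V, T]
pos 4: J -> miss, frames [P, V, T, J]
pos 5: Y -> miss, evict P, frames [V, T, J, Y]
pos 6: V -> hit
pos 7: Y -> hit
pos 8: T -> hit
pos 9: F -> miss, evict J, frames [V, Y, T, F]
pos 10: P -> miss, evict V, frames [Y, T, F, P]
At position 10, page V is evicted.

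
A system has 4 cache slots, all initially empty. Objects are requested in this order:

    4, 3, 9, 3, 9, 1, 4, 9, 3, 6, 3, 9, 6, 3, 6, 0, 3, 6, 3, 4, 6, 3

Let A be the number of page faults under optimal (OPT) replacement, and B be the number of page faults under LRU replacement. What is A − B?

Under OPT: F F F . . F . . . F . . . . . F . . . . . . → 6 faults.
Under LRU: F F F . . F . . . F . . . . . F . . . F . . → 7 faults.
A − B = 6 − 7 = -1.

-1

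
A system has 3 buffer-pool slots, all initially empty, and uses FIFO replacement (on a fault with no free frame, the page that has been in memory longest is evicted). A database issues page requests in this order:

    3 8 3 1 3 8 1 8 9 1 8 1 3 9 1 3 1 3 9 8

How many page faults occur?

6

3: fault, frames {3}
8: fault, frames {3,8}
3: hit
1: fault, frames {3,8,1}
3: hit
8: hit
1: hit
8: hit
9: fault, evict 3, frames {8,1,9}
1: hit
8: hit
1: hit
3: fault, evict 8, frames {1,9,3}
9: hit
1: hit
3: hit
1: hit
3: hit
9: hit
8: fault, evict 1, frames {9,3,8}
Page faults: 6.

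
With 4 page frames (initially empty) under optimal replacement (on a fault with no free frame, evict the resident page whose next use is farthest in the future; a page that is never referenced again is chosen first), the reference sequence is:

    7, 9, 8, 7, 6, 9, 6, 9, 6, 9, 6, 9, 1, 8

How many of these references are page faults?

5

7: fault, frames (7)
9: fault, frames (7 9)
8: fault, frames (7 9 8)
7: hit
6: fault, frames (7 9 8 6)
9: hit
6: hit
9: hit
6: hit
9: hit
6: hit
9: hit
1: fault, evict 6, frames (7 9 8 1)
8: hit
Page faults: 5.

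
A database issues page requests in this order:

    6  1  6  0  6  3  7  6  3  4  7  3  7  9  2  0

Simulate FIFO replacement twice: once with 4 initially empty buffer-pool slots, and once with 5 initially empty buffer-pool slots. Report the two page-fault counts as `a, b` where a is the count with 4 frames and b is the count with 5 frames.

10, 9

4 frames: F F . F . F F F . F . . . F F F → 10 faults.
5 frames: F F . F . F F . . F . . . F F F → 9 faults.
9 < 10: adding a frame reduced faults, as is typical.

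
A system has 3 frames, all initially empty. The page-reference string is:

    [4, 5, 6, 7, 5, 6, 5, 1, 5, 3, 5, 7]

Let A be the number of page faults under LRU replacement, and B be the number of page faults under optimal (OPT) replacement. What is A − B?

1

Under LRU: F F F F . . . F . F . F → 7 faults.
Under OPT: F F F F . . . F . F . . → 6 faults.
A − B = 7 − 6 = 1.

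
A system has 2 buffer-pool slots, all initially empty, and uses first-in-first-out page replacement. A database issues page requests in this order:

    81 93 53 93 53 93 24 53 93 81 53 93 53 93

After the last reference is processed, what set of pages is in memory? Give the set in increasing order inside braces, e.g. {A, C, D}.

81 → fault, frames (81)
93 → fault, frames (81 93)
53 → fault, evict 81, frames (93 53)
93 → hit
53 → hit
93 → hit
24 → fault, evict 93, frames (53 24)
53 → hit
93 → fault, evict 53, frames (24 93)
81 → fault, evict 24, frames (93 81)
53 → fault, evict 93, frames (81 53)
93 → fault, evict 81, frames (53 93)
53 → hit
93 → hit

{53, 93}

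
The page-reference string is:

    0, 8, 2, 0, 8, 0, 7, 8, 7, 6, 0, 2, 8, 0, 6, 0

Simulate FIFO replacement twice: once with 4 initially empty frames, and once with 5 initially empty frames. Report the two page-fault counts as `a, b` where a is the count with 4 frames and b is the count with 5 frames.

4 frames: F F F . . . F . . F F . F . . . → 7 faults.
5 frames: F F F . . . F . . F . . . . . . → 5 faults.
5 < 7: adding a frame reduced faults, as is typical.

7, 5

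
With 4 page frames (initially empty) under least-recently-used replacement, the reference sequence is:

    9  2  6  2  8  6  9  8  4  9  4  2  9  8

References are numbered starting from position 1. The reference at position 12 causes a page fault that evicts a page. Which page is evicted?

pos 1: 9 → miss, frames {9}
pos 2: 2 → miss, frames {9,2}
pos 3: 6 → miss, frames {9,2,6}
pos 4: 2 → hit
pos 5: 8 → miss, frames {9,6,2,8}
pos 6: 6 → hit
pos 7: 9 → hit
pos 8: 8 → hit
pos 9: 4 → miss, evict 2, frames {6,9,8,4}
pos 10: 9 → hit
pos 11: 4 → hit
pos 12: 2 → miss, evict 6, frames {8,9,4,2}
At position 12, page 6 is evicted.

6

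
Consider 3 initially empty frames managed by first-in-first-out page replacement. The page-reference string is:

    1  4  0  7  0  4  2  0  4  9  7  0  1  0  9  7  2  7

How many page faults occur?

13

1 → fault, frames (1)
4 → fault, frames (1 4)
0 → fault, frames (1 4 0)
7 → fault, evict 1, frames (4 0 7)
0 → hit
4 → hit
2 → fault, evict 4, frames (0 7 2)
0 → hit
4 → fault, evict 0, frames (7 2 4)
9 → fault, evict 7, frames (2 4 9)
7 → fault, evict 2, frames (4 9 7)
0 → fault, evict 4, frames (9 7 0)
1 → fault, evict 9, frames (7 0 1)
0 → hit
9 → fault, evict 7, frames (0 1 9)
7 → fault, evict 0, frames (1 9 7)
2 → fault, evict 1, frames (9 7 2)
7 → hit
Page faults: 13.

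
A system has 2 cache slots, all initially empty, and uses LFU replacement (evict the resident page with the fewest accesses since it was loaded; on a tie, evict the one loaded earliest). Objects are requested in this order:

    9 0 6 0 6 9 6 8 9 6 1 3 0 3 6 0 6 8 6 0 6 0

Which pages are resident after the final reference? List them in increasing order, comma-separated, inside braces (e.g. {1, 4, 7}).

{0, 6}

9 → fault, frames (9)
0 → fault, frames (9 0)
6 → fault, evict 9, frames (0 6)
0 → hit
6 → hit
9 → fault, evict 0, frames (6 9)
6 → hit
8 → fault, evict 9, frames (6 8)
9 → fault, evict 8, frames (6 9)
6 → hit
1 → fault, evict 9, frames (6 1)
3 → fault, evict 1, frames (6 3)
0 → fault, evict 3, frames (6 0)
3 → fault, evict 0, frames (6 3)
6 → hit
0 → fault, evict 3, frames (6 0)
6 → hit
8 → fault, evict 0, frames (6 8)
6 → hit
0 → fault, evict 8, frames (6 0)
6 → hit
0 → hit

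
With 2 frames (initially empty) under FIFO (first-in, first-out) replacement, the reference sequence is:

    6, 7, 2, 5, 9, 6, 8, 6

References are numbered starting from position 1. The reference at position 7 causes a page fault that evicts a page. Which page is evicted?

pos 1: 6 -> fault, frames (6)
pos 2: 7 -> fault, frames (6 7)
pos 3: 2 -> fault, evict 6, frames (7 2)
pos 4: 5 -> fault, evict 7, frames (2 5)
pos 5: 9 -> fault, evict 2, frames (5 9)
pos 6: 6 -> fault, evict 5, frames (9 6)
pos 7: 8 -> fault, evict 9, frames (6 8)
At position 7, page 9 is evicted.

9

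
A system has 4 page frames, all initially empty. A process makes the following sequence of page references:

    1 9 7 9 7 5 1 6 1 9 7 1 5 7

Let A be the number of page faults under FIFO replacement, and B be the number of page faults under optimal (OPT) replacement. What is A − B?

Under FIFO: F F F . . F . F F F F . F . → 9 faults.
Under OPT: F F F . . F . F . . . . F . → 6 faults.
A − B = 9 − 6 = 3.

3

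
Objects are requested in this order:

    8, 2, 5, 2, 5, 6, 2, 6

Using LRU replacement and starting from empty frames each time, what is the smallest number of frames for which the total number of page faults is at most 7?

2

f=1: 8 faults
f=2: 5 faults
f=3: 4 faults
f=4: 4 faults
Smallest f with faults ≤ 7 is 2.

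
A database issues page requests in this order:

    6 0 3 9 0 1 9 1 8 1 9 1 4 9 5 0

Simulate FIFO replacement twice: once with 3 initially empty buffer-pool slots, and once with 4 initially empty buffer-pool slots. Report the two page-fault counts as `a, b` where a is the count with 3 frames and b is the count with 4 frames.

10, 9

3 frames: F F F F . F . . F . . . F F F F → 10 faults.
4 frames: F F F F . F . . F . . . F . F F → 9 faults.
9 < 10: adding a frame reduced faults, as is typical.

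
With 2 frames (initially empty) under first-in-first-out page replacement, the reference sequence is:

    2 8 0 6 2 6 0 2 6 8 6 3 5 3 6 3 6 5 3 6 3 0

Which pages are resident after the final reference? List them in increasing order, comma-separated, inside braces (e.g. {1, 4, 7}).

2 → fault, frames {2}
8 → fault, frames {2,8}
0 → fault, evict 2, frames {8,0}
6 → fault, evict 8, frames {0,6}
2 → fault, evict 0, frames {6,2}
6 → hit
0 → fault, evict 6, frames {2,0}
2 → hit
6 → fault, evict 2, frames {0,6}
8 → fault, evict 0, frames {6,8}
6 → hit
3 → fault, evict 6, frames {8,3}
5 → fault, evict 8, frames {3,5}
3 → hit
6 → fault, evict 3, frames {5,6}
3 → fault, evict 5, frames {6,3}
6 → hit
5 → fault, evict 6, frames {3,5}
3 → hit
6 → fault, evict 3, frames {5,6}
3 → fault, evict 5, frames {6,3}
0 → fault, evict 6, frames {3,0}

{0, 3}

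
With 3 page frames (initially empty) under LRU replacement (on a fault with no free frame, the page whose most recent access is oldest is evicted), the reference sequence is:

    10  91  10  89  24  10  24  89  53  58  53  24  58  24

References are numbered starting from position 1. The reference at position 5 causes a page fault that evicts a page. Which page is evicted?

91

pos 1: 10: fault, frames (10)
pos 2: 91: fault, frames (10 91)
pos 3: 10: hit
pos 4: 89: fault, frames (91 10 89)
pos 5: 24: fault, evict 91, frames (10 89 24)
At position 5, page 91 is evicted.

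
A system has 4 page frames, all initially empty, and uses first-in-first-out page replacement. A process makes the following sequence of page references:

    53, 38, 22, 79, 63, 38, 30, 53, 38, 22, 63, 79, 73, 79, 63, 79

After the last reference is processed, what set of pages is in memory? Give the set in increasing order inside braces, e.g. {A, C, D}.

{22, 63, 73, 79}

53 -> fault, frames [53]
38 -> fault, frames [53, 38]
22 -> fault, frames [53, 38, 22]
79 -> fault, frames [53, 38, 22, 79]
63 -> fault, evict 53, frames [38, 22, 79, 63]
38 -> hit
30 -> fault, evict 38, frames [22, 79, 63, 30]
53 -> fault, evict 22, frames [79, 63, 30, 53]
38 -> fault, evict 79, frames [63, 30, 53, 38]
22 -> fault, evict 63, frames [30, 53, 38, 22]
63 -> fault, evict 30, frames [53, 38, 22, 63]
79 -> fault, evict 53, frames [38, 22, 63, 79]
73 -> fault, evict 38, frames [22, 63, 79, 73]
79 -> hit
63 -> hit
79 -> hit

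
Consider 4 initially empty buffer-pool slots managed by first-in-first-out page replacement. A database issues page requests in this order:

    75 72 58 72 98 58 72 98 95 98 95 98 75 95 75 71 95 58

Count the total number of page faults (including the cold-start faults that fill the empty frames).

75: fault, frames (75)
72: fault, frames (75 72)
58: fault, frames (75 72 58)
72: hit
98: fault, frames (75 72 58 98)
58: hit
72: hit
98: hit
95: fault, evict 75, frames (72 58 98 95)
98: hit
95: hit
98: hit
75: fault, evict 72, frames (58 98 95 75)
95: hit
75: hit
71: fault, evict 58, frames (98 95 75 71)
95: hit
58: fault, evict 98, frames (95 75 71 58)
Page faults: 8.

8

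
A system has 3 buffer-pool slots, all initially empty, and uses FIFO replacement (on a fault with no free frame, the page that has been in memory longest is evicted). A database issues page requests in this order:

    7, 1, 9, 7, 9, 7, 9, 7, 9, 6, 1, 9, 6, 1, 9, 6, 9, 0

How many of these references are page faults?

5

7 → miss, frames (7)
1 → miss, frames (7 1)
9 → miss, frames (7 1 9)
7 → hit
9 → hit
7 → hit
9 → hit
7 → hit
9 → hit
6 → miss, evict 7, frames (1 9 6)
1 → hit
9 → hit
6 → hit
1 → hit
9 → hit
6 → hit
9 → hit
0 → miss, evict 1, frames (9 6 0)
Page faults: 5.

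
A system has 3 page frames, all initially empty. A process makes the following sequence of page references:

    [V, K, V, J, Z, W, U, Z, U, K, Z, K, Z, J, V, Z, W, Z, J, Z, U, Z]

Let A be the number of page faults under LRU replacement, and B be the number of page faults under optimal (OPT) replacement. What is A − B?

2

Under LRU: F F . F F F F . . F . . . F F . F . F . F . → 12 faults.
Under OPT: F F . F F F F . . . . . . F F . F . . . F . → 10 faults.
A − B = 12 − 10 = 2.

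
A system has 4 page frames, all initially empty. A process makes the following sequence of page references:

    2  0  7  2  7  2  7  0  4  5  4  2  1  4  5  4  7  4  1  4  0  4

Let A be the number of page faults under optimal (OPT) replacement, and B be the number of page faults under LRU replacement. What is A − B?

Under OPT: F F F . . . . . F F . . F . . . . . . . F . → 7 faults.
Under LRU: F F F . . . . . F F . F F . . . F . . . F . → 9 faults.
A − B = 7 − 9 = -2.

-2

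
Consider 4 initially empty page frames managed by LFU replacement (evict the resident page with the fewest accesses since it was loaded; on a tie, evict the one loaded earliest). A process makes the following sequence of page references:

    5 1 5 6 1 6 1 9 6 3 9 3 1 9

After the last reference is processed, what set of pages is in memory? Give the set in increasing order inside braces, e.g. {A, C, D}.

5 → fault, frames (5)
1 → fault, frames (5 1)
5 → hit
6 → fault, frames (5 1 6)
1 → hit
6 → hit
1 → hit
9 → fault, frames (5 1 6 9)
6 → hit
3 → fault, evict 9, frames (5 1 6 3)
9 → fault, evict 3, frames (5 1 6 9)
3 → fault, evict 9, frames (5 1 6 3)
1 → hit
9 → fault, evict 3, frames (5 1 6 9)

{1, 5, 6, 9}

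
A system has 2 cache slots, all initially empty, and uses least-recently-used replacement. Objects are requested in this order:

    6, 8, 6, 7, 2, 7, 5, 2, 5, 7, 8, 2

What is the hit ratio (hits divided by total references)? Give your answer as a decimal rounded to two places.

0.25

6 -> fault, frames [6]
8 -> fault, frames [6, 8]
6 -> hit
7 -> fault, evict 8, frames [6, 7]
2 -> fault, evict 6, frames [7, 2]
7 -> hit
5 -> fault, evict 2, frames [7, 5]
2 -> fault, evict 7, frames [5, 2]
5 -> hit
7 -> fault, evict 2, frames [5, 7]
8 -> fault, evict 5, frames [7, 8]
2 -> fault, evict 7, frames [8, 2]
Hits: 3 of 12 references → 3/12 = 0.2500.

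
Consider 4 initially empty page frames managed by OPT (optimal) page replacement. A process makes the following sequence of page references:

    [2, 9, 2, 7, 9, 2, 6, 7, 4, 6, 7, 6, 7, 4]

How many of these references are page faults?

5

2 -> fault, frames {2}
9 -> fault, frames {2,9}
2 -> hit
7 -> fault, frames {2,9,7}
9 -> hit
2 -> hit
6 -> fault, frames {2,9,7,6}
7 -> hit
4 -> fault, evict 9, frames {2,7,6,4}
6 -> hit
7 -> hit
6 -> hit
7 -> hit
4 -> hit
Page faults: 5.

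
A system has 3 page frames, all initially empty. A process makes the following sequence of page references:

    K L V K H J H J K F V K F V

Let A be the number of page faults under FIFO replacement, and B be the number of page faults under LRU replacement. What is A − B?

Under FIFO: F F F . F F . . F F F . . . → 8 faults.
Under LRU: F F F . F F . . . F F . . . → 7 faults.
A − B = 8 − 7 = 1.

1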